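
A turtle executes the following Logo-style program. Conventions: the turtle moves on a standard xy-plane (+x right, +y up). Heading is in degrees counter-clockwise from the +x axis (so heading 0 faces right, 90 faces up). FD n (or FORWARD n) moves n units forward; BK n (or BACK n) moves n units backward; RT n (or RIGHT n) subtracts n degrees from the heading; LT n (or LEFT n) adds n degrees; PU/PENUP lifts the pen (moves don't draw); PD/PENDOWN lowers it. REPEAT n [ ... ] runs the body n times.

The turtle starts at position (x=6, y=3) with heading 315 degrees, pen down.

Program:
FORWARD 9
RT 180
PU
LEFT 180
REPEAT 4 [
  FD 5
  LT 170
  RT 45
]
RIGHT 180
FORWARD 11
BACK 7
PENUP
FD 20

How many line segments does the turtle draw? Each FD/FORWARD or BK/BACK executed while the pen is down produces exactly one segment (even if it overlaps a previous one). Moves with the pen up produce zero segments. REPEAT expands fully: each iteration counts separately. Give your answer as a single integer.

Answer: 1

Derivation:
Executing turtle program step by step:
Start: pos=(6,3), heading=315, pen down
FD 9: (6,3) -> (12.364,-3.364) [heading=315, draw]
RT 180: heading 315 -> 135
PU: pen up
LT 180: heading 135 -> 315
REPEAT 4 [
  -- iteration 1/4 --
  FD 5: (12.364,-3.364) -> (15.899,-6.899) [heading=315, move]
  LT 170: heading 315 -> 125
  RT 45: heading 125 -> 80
  -- iteration 2/4 --
  FD 5: (15.899,-6.899) -> (16.768,-1.975) [heading=80, move]
  LT 170: heading 80 -> 250
  RT 45: heading 250 -> 205
  -- iteration 3/4 --
  FD 5: (16.768,-1.975) -> (12.236,-4.089) [heading=205, move]
  LT 170: heading 205 -> 15
  RT 45: heading 15 -> 330
  -- iteration 4/4 --
  FD 5: (12.236,-4.089) -> (16.566,-6.589) [heading=330, move]
  LT 170: heading 330 -> 140
  RT 45: heading 140 -> 95
]
RT 180: heading 95 -> 275
FD 11: (16.566,-6.589) -> (17.525,-17.547) [heading=275, move]
BK 7: (17.525,-17.547) -> (16.915,-10.573) [heading=275, move]
PU: pen up
FD 20: (16.915,-10.573) -> (18.658,-30.497) [heading=275, move]
Final: pos=(18.658,-30.497), heading=275, 1 segment(s) drawn
Segments drawn: 1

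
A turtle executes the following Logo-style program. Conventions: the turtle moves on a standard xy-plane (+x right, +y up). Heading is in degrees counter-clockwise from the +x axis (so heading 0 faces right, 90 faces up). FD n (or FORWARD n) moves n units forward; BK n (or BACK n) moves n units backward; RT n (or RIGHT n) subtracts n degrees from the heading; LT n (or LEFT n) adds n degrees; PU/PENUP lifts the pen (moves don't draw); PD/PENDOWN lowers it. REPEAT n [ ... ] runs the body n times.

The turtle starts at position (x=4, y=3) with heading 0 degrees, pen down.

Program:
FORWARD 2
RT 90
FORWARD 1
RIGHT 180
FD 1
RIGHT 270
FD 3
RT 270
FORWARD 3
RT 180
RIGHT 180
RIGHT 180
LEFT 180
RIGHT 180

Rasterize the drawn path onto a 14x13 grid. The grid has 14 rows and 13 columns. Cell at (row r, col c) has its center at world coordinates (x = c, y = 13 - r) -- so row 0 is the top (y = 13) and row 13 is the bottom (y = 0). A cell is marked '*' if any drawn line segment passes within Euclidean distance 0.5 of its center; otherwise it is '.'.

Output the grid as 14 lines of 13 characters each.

Segment 0: (4,3) -> (6,3)
Segment 1: (6,3) -> (6,2)
Segment 2: (6,2) -> (6,3)
Segment 3: (6,3) -> (3,3)
Segment 4: (3,3) -> (3,-0)

Answer: .............
.............
.............
.............
.............
.............
.............
.............
.............
.............
...****......
...*..*......
...*.........
...*.........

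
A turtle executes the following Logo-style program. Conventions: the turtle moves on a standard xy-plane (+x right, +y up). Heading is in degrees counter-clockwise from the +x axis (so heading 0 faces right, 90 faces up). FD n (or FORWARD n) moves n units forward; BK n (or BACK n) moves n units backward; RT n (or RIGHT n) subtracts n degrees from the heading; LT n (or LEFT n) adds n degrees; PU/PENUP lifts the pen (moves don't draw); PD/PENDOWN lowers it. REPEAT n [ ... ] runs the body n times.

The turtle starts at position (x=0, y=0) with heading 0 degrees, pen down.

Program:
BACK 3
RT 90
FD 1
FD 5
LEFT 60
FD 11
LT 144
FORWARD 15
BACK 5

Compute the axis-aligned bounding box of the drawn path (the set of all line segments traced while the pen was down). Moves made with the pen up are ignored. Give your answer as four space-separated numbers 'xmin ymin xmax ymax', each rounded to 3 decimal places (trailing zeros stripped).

Executing turtle program step by step:
Start: pos=(0,0), heading=0, pen down
BK 3: (0,0) -> (-3,0) [heading=0, draw]
RT 90: heading 0 -> 270
FD 1: (-3,0) -> (-3,-1) [heading=270, draw]
FD 5: (-3,-1) -> (-3,-6) [heading=270, draw]
LT 60: heading 270 -> 330
FD 11: (-3,-6) -> (6.526,-11.5) [heading=330, draw]
LT 144: heading 330 -> 114
FD 15: (6.526,-11.5) -> (0.425,2.203) [heading=114, draw]
BK 5: (0.425,2.203) -> (2.459,-2.365) [heading=114, draw]
Final: pos=(2.459,-2.365), heading=114, 6 segment(s) drawn

Segment endpoints: x in {-3, -3, 0, 0.425, 2.459, 6.526}, y in {-11.5, -6, -2.365, -1, 0, 2.203}
xmin=-3, ymin=-11.5, xmax=6.526, ymax=2.203

Answer: -3 -11.5 6.526 2.203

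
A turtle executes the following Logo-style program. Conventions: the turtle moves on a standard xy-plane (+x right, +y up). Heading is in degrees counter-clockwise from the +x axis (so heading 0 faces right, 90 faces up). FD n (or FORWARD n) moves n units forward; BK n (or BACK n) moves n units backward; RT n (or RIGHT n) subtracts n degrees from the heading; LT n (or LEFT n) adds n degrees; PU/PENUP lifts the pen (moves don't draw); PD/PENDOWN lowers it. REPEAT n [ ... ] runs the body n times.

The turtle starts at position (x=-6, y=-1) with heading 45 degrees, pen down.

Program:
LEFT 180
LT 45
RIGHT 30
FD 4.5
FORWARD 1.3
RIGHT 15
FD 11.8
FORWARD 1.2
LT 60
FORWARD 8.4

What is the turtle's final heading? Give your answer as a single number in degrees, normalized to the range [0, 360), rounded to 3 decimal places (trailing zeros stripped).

Answer: 285

Derivation:
Executing turtle program step by step:
Start: pos=(-6,-1), heading=45, pen down
LT 180: heading 45 -> 225
LT 45: heading 225 -> 270
RT 30: heading 270 -> 240
FD 4.5: (-6,-1) -> (-8.25,-4.897) [heading=240, draw]
FD 1.3: (-8.25,-4.897) -> (-8.9,-6.023) [heading=240, draw]
RT 15: heading 240 -> 225
FD 11.8: (-8.9,-6.023) -> (-17.244,-14.367) [heading=225, draw]
FD 1.2: (-17.244,-14.367) -> (-18.092,-15.215) [heading=225, draw]
LT 60: heading 225 -> 285
FD 8.4: (-18.092,-15.215) -> (-15.918,-23.329) [heading=285, draw]
Final: pos=(-15.918,-23.329), heading=285, 5 segment(s) drawn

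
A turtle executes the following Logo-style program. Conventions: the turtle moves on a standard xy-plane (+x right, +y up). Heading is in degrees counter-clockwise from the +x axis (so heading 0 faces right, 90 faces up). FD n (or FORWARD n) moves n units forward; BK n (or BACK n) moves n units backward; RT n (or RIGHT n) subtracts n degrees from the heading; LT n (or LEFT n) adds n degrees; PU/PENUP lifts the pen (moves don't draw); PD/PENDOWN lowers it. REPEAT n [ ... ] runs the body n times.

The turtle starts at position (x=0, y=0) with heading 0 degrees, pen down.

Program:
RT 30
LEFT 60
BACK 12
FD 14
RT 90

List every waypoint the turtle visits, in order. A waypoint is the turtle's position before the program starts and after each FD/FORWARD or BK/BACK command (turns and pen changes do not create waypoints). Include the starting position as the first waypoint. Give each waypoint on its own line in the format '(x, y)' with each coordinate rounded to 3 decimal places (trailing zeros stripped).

Answer: (0, 0)
(-10.392, -6)
(1.732, 1)

Derivation:
Executing turtle program step by step:
Start: pos=(0,0), heading=0, pen down
RT 30: heading 0 -> 330
LT 60: heading 330 -> 30
BK 12: (0,0) -> (-10.392,-6) [heading=30, draw]
FD 14: (-10.392,-6) -> (1.732,1) [heading=30, draw]
RT 90: heading 30 -> 300
Final: pos=(1.732,1), heading=300, 2 segment(s) drawn
Waypoints (3 total):
(0, 0)
(-10.392, -6)
(1.732, 1)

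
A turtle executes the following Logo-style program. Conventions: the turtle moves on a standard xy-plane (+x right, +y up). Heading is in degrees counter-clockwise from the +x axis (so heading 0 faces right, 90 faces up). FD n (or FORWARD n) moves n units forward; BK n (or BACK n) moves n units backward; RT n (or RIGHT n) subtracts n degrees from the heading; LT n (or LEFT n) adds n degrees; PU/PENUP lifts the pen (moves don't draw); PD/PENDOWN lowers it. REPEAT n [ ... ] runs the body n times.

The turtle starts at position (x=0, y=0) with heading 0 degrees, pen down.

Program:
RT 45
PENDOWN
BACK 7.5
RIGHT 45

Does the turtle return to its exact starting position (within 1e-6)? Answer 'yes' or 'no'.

Executing turtle program step by step:
Start: pos=(0,0), heading=0, pen down
RT 45: heading 0 -> 315
PD: pen down
BK 7.5: (0,0) -> (-5.303,5.303) [heading=315, draw]
RT 45: heading 315 -> 270
Final: pos=(-5.303,5.303), heading=270, 1 segment(s) drawn

Start position: (0, 0)
Final position: (-5.303, 5.303)
Distance = 7.5; >= 1e-6 -> NOT closed

Answer: no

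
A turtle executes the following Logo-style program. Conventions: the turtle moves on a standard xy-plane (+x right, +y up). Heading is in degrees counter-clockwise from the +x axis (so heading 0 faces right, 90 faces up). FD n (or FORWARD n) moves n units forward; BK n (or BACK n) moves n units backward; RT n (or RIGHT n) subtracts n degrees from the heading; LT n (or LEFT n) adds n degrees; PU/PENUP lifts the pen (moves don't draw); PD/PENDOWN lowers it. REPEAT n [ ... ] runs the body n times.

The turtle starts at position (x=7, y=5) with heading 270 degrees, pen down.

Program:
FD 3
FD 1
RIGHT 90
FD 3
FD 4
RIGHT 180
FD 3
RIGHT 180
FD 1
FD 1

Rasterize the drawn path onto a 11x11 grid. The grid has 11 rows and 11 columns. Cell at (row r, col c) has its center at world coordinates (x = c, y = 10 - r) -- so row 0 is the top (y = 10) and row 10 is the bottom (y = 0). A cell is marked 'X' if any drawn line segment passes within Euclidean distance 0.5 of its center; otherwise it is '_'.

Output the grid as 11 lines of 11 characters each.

Answer: ___________
___________
___________
___________
___________
_______X___
_______X___
_______X___
_______X___
XXXXXXXX___
___________

Derivation:
Segment 0: (7,5) -> (7,2)
Segment 1: (7,2) -> (7,1)
Segment 2: (7,1) -> (4,1)
Segment 3: (4,1) -> (-0,1)
Segment 4: (-0,1) -> (3,1)
Segment 5: (3,1) -> (2,1)
Segment 6: (2,1) -> (1,1)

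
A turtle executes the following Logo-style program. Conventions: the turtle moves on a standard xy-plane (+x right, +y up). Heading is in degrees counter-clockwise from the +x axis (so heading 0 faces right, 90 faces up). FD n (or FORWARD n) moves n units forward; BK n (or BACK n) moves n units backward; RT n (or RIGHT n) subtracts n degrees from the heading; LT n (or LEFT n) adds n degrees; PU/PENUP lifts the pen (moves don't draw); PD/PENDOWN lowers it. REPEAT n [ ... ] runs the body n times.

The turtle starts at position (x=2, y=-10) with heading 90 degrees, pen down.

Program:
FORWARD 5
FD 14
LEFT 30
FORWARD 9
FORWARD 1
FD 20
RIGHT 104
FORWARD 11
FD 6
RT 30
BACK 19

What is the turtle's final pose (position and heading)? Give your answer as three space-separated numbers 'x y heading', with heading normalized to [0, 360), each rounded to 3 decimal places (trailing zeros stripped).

Answer: -15.094 44.263 346

Derivation:
Executing turtle program step by step:
Start: pos=(2,-10), heading=90, pen down
FD 5: (2,-10) -> (2,-5) [heading=90, draw]
FD 14: (2,-5) -> (2,9) [heading=90, draw]
LT 30: heading 90 -> 120
FD 9: (2,9) -> (-2.5,16.794) [heading=120, draw]
FD 1: (-2.5,16.794) -> (-3,17.66) [heading=120, draw]
FD 20: (-3,17.66) -> (-13,34.981) [heading=120, draw]
RT 104: heading 120 -> 16
FD 11: (-13,34.981) -> (-2.426,38.013) [heading=16, draw]
FD 6: (-2.426,38.013) -> (3.341,39.667) [heading=16, draw]
RT 30: heading 16 -> 346
BK 19: (3.341,39.667) -> (-15.094,44.263) [heading=346, draw]
Final: pos=(-15.094,44.263), heading=346, 8 segment(s) drawn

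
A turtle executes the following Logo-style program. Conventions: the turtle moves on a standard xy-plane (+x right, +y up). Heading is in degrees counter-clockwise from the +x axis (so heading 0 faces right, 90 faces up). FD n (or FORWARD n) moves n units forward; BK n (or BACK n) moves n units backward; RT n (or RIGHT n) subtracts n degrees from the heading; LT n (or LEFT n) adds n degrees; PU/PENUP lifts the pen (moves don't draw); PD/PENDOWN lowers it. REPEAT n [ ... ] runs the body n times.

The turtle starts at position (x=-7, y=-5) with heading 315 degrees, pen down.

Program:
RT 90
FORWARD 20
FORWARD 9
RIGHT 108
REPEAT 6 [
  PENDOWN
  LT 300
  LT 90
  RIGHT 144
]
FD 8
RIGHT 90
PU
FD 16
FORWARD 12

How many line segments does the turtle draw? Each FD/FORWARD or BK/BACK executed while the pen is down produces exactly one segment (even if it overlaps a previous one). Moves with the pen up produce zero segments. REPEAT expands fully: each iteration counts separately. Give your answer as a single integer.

Answer: 3

Derivation:
Executing turtle program step by step:
Start: pos=(-7,-5), heading=315, pen down
RT 90: heading 315 -> 225
FD 20: (-7,-5) -> (-21.142,-19.142) [heading=225, draw]
FD 9: (-21.142,-19.142) -> (-27.506,-25.506) [heading=225, draw]
RT 108: heading 225 -> 117
REPEAT 6 [
  -- iteration 1/6 --
  PD: pen down
  LT 300: heading 117 -> 57
  LT 90: heading 57 -> 147
  RT 144: heading 147 -> 3
  -- iteration 2/6 --
  PD: pen down
  LT 300: heading 3 -> 303
  LT 90: heading 303 -> 33
  RT 144: heading 33 -> 249
  -- iteration 3/6 --
  PD: pen down
  LT 300: heading 249 -> 189
  LT 90: heading 189 -> 279
  RT 144: heading 279 -> 135
  -- iteration 4/6 --
  PD: pen down
  LT 300: heading 135 -> 75
  LT 90: heading 75 -> 165
  RT 144: heading 165 -> 21
  -- iteration 5/6 --
  PD: pen down
  LT 300: heading 21 -> 321
  LT 90: heading 321 -> 51
  RT 144: heading 51 -> 267
  -- iteration 6/6 --
  PD: pen down
  LT 300: heading 267 -> 207
  LT 90: heading 207 -> 297
  RT 144: heading 297 -> 153
]
FD 8: (-27.506,-25.506) -> (-34.634,-21.874) [heading=153, draw]
RT 90: heading 153 -> 63
PU: pen up
FD 16: (-34.634,-21.874) -> (-27.37,-7.618) [heading=63, move]
FD 12: (-27.37,-7.618) -> (-21.922,3.074) [heading=63, move]
Final: pos=(-21.922,3.074), heading=63, 3 segment(s) drawn
Segments drawn: 3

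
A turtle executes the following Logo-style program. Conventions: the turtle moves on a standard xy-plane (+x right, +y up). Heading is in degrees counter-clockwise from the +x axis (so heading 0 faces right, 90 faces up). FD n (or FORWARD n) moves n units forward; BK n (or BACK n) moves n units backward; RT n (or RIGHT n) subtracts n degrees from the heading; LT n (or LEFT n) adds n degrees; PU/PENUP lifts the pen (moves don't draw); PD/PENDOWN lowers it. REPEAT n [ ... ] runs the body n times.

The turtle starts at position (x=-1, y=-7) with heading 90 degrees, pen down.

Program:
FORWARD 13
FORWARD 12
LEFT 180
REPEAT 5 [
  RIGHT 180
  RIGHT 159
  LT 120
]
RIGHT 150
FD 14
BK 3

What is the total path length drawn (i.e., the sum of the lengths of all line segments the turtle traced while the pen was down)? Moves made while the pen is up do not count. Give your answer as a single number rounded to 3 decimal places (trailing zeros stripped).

Answer: 42

Derivation:
Executing turtle program step by step:
Start: pos=(-1,-7), heading=90, pen down
FD 13: (-1,-7) -> (-1,6) [heading=90, draw]
FD 12: (-1,6) -> (-1,18) [heading=90, draw]
LT 180: heading 90 -> 270
REPEAT 5 [
  -- iteration 1/5 --
  RT 180: heading 270 -> 90
  RT 159: heading 90 -> 291
  LT 120: heading 291 -> 51
  -- iteration 2/5 --
  RT 180: heading 51 -> 231
  RT 159: heading 231 -> 72
  LT 120: heading 72 -> 192
  -- iteration 3/5 --
  RT 180: heading 192 -> 12
  RT 159: heading 12 -> 213
  LT 120: heading 213 -> 333
  -- iteration 4/5 --
  RT 180: heading 333 -> 153
  RT 159: heading 153 -> 354
  LT 120: heading 354 -> 114
  -- iteration 5/5 --
  RT 180: heading 114 -> 294
  RT 159: heading 294 -> 135
  LT 120: heading 135 -> 255
]
RT 150: heading 255 -> 105
FD 14: (-1,18) -> (-4.623,31.523) [heading=105, draw]
BK 3: (-4.623,31.523) -> (-3.847,28.625) [heading=105, draw]
Final: pos=(-3.847,28.625), heading=105, 4 segment(s) drawn

Segment lengths:
  seg 1: (-1,-7) -> (-1,6), length = 13
  seg 2: (-1,6) -> (-1,18), length = 12
  seg 3: (-1,18) -> (-4.623,31.523), length = 14
  seg 4: (-4.623,31.523) -> (-3.847,28.625), length = 3
Total = 42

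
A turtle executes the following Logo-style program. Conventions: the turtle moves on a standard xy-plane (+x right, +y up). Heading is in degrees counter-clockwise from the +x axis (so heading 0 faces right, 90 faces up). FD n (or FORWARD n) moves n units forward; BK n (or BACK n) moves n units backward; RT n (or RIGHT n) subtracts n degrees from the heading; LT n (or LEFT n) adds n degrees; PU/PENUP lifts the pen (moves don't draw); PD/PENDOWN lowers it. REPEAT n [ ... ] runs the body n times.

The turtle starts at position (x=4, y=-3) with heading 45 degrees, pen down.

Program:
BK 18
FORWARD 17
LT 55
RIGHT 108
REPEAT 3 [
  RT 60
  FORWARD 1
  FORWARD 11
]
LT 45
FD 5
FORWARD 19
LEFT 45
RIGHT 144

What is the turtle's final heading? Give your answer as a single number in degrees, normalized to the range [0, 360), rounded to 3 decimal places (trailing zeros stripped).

Executing turtle program step by step:
Start: pos=(4,-3), heading=45, pen down
BK 18: (4,-3) -> (-8.728,-15.728) [heading=45, draw]
FD 17: (-8.728,-15.728) -> (3.293,-3.707) [heading=45, draw]
LT 55: heading 45 -> 100
RT 108: heading 100 -> 352
REPEAT 3 [
  -- iteration 1/3 --
  RT 60: heading 352 -> 292
  FD 1: (3.293,-3.707) -> (3.667,-4.634) [heading=292, draw]
  FD 11: (3.667,-4.634) -> (7.788,-14.833) [heading=292, draw]
  -- iteration 2/3 --
  RT 60: heading 292 -> 232
  FD 1: (7.788,-14.833) -> (7.173,-15.621) [heading=232, draw]
  FD 11: (7.173,-15.621) -> (0.4,-24.289) [heading=232, draw]
  -- iteration 3/3 --
  RT 60: heading 232 -> 172
  FD 1: (0.4,-24.289) -> (-0.59,-24.15) [heading=172, draw]
  FD 11: (-0.59,-24.15) -> (-11.483,-22.619) [heading=172, draw]
]
LT 45: heading 172 -> 217
FD 5: (-11.483,-22.619) -> (-15.476,-25.628) [heading=217, draw]
FD 19: (-15.476,-25.628) -> (-30.65,-37.063) [heading=217, draw]
LT 45: heading 217 -> 262
RT 144: heading 262 -> 118
Final: pos=(-30.65,-37.063), heading=118, 10 segment(s) drawn

Answer: 118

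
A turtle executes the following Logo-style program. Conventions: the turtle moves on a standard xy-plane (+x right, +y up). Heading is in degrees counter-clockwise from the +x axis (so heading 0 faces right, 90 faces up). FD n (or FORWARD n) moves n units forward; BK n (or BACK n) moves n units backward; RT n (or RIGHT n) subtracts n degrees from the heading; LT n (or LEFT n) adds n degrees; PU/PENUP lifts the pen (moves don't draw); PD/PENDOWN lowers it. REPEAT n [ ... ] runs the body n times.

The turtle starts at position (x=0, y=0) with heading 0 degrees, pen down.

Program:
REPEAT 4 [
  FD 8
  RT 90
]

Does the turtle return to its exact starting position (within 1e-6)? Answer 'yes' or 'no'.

Executing turtle program step by step:
Start: pos=(0,0), heading=0, pen down
REPEAT 4 [
  -- iteration 1/4 --
  FD 8: (0,0) -> (8,0) [heading=0, draw]
  RT 90: heading 0 -> 270
  -- iteration 2/4 --
  FD 8: (8,0) -> (8,-8) [heading=270, draw]
  RT 90: heading 270 -> 180
  -- iteration 3/4 --
  FD 8: (8,-8) -> (0,-8) [heading=180, draw]
  RT 90: heading 180 -> 90
  -- iteration 4/4 --
  FD 8: (0,-8) -> (0,0) [heading=90, draw]
  RT 90: heading 90 -> 0
]
Final: pos=(0,0), heading=0, 4 segment(s) drawn

Start position: (0, 0)
Final position: (0, 0)
Distance = 0; < 1e-6 -> CLOSED

Answer: yes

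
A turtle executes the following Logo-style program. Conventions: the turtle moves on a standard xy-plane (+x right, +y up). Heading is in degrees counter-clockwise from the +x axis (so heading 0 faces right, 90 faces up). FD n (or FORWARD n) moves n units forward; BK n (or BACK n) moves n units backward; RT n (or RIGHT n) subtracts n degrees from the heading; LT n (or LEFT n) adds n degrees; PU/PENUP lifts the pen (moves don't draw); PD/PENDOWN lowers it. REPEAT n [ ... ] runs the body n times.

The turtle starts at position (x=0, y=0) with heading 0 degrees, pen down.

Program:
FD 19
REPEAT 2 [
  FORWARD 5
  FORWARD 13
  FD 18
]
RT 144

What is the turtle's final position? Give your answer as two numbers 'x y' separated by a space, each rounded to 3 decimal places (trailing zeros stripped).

Executing turtle program step by step:
Start: pos=(0,0), heading=0, pen down
FD 19: (0,0) -> (19,0) [heading=0, draw]
REPEAT 2 [
  -- iteration 1/2 --
  FD 5: (19,0) -> (24,0) [heading=0, draw]
  FD 13: (24,0) -> (37,0) [heading=0, draw]
  FD 18: (37,0) -> (55,0) [heading=0, draw]
  -- iteration 2/2 --
  FD 5: (55,0) -> (60,0) [heading=0, draw]
  FD 13: (60,0) -> (73,0) [heading=0, draw]
  FD 18: (73,0) -> (91,0) [heading=0, draw]
]
RT 144: heading 0 -> 216
Final: pos=(91,0), heading=216, 7 segment(s) drawn

Answer: 91 0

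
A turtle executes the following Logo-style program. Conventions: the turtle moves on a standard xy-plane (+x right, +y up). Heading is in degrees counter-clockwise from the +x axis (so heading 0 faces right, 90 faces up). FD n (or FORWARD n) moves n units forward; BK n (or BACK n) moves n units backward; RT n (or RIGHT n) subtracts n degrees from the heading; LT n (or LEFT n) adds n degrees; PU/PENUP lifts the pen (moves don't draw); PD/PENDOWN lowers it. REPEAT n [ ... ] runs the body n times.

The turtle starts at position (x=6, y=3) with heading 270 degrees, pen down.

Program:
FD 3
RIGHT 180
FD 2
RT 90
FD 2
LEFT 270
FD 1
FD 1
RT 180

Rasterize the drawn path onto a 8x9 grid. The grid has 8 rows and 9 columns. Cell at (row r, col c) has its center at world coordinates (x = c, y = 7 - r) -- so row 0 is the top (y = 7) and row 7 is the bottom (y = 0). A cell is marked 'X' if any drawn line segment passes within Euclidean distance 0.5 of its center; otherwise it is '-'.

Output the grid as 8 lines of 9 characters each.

Segment 0: (6,3) -> (6,0)
Segment 1: (6,0) -> (6,2)
Segment 2: (6,2) -> (8,2)
Segment 3: (8,2) -> (8,1)
Segment 4: (8,1) -> (8,0)

Answer: ---------
---------
---------
---------
------X--
------XXX
------X-X
------X-X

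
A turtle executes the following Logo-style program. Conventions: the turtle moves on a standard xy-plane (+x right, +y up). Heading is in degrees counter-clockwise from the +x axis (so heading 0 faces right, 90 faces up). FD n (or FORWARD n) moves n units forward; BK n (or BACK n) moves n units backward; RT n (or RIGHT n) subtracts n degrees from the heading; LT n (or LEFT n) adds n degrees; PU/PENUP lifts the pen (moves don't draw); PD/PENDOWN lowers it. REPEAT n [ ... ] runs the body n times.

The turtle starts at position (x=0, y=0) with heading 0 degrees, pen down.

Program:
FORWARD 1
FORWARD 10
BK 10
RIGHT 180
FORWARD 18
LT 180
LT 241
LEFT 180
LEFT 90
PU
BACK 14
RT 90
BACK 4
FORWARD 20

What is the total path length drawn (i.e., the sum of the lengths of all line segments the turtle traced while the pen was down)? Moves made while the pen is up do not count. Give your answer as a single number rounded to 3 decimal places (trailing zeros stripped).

Executing turtle program step by step:
Start: pos=(0,0), heading=0, pen down
FD 1: (0,0) -> (1,0) [heading=0, draw]
FD 10: (1,0) -> (11,0) [heading=0, draw]
BK 10: (11,0) -> (1,0) [heading=0, draw]
RT 180: heading 0 -> 180
FD 18: (1,0) -> (-17,0) [heading=180, draw]
LT 180: heading 180 -> 0
LT 241: heading 0 -> 241
LT 180: heading 241 -> 61
LT 90: heading 61 -> 151
PU: pen up
BK 14: (-17,0) -> (-4.755,-6.787) [heading=151, move]
RT 90: heading 151 -> 61
BK 4: (-4.755,-6.787) -> (-6.695,-10.286) [heading=61, move]
FD 20: (-6.695,-10.286) -> (3.002,7.207) [heading=61, move]
Final: pos=(3.002,7.207), heading=61, 4 segment(s) drawn

Segment lengths:
  seg 1: (0,0) -> (1,0), length = 1
  seg 2: (1,0) -> (11,0), length = 10
  seg 3: (11,0) -> (1,0), length = 10
  seg 4: (1,0) -> (-17,0), length = 18
Total = 39

Answer: 39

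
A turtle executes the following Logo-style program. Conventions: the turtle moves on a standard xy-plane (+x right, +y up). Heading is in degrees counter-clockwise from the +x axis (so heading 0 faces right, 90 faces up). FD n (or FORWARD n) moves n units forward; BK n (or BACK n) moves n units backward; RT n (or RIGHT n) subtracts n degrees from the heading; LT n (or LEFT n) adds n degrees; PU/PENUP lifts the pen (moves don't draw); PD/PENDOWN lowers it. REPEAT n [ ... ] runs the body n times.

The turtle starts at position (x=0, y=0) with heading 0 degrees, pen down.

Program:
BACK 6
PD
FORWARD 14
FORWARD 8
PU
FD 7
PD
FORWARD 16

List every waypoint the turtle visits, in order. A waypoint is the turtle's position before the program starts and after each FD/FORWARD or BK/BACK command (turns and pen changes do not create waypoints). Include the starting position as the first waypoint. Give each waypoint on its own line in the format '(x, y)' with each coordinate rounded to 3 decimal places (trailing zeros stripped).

Executing turtle program step by step:
Start: pos=(0,0), heading=0, pen down
BK 6: (0,0) -> (-6,0) [heading=0, draw]
PD: pen down
FD 14: (-6,0) -> (8,0) [heading=0, draw]
FD 8: (8,0) -> (16,0) [heading=0, draw]
PU: pen up
FD 7: (16,0) -> (23,0) [heading=0, move]
PD: pen down
FD 16: (23,0) -> (39,0) [heading=0, draw]
Final: pos=(39,0), heading=0, 4 segment(s) drawn
Waypoints (6 total):
(0, 0)
(-6, 0)
(8, 0)
(16, 0)
(23, 0)
(39, 0)

Answer: (0, 0)
(-6, 0)
(8, 0)
(16, 0)
(23, 0)
(39, 0)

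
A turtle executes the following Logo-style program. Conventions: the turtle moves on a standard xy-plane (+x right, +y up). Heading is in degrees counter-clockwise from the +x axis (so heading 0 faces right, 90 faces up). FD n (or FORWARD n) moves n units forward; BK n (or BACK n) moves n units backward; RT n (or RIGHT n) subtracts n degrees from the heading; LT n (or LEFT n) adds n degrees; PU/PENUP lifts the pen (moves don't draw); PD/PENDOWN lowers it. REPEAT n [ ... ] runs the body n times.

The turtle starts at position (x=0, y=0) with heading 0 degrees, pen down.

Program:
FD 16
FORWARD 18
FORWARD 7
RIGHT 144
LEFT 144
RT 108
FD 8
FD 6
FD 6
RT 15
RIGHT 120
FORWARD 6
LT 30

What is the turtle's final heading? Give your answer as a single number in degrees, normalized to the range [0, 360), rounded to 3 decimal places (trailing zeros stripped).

Executing turtle program step by step:
Start: pos=(0,0), heading=0, pen down
FD 16: (0,0) -> (16,0) [heading=0, draw]
FD 18: (16,0) -> (34,0) [heading=0, draw]
FD 7: (34,0) -> (41,0) [heading=0, draw]
RT 144: heading 0 -> 216
LT 144: heading 216 -> 0
RT 108: heading 0 -> 252
FD 8: (41,0) -> (38.528,-7.608) [heading=252, draw]
FD 6: (38.528,-7.608) -> (36.674,-13.315) [heading=252, draw]
FD 6: (36.674,-13.315) -> (34.82,-19.021) [heading=252, draw]
RT 15: heading 252 -> 237
RT 120: heading 237 -> 117
FD 6: (34.82,-19.021) -> (32.096,-13.675) [heading=117, draw]
LT 30: heading 117 -> 147
Final: pos=(32.096,-13.675), heading=147, 7 segment(s) drawn

Answer: 147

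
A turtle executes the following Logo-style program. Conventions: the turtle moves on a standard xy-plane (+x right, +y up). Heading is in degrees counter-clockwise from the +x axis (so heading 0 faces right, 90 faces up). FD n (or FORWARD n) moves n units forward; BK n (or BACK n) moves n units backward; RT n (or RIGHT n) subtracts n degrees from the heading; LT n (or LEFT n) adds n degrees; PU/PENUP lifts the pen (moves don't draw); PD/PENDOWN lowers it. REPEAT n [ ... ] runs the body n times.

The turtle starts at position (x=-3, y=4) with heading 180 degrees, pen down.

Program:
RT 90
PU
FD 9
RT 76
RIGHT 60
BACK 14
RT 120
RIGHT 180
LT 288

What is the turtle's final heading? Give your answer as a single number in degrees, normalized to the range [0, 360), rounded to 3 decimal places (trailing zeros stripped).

Executing turtle program step by step:
Start: pos=(-3,4), heading=180, pen down
RT 90: heading 180 -> 90
PU: pen up
FD 9: (-3,4) -> (-3,13) [heading=90, move]
RT 76: heading 90 -> 14
RT 60: heading 14 -> 314
BK 14: (-3,13) -> (-12.725,23.071) [heading=314, move]
RT 120: heading 314 -> 194
RT 180: heading 194 -> 14
LT 288: heading 14 -> 302
Final: pos=(-12.725,23.071), heading=302, 0 segment(s) drawn

Answer: 302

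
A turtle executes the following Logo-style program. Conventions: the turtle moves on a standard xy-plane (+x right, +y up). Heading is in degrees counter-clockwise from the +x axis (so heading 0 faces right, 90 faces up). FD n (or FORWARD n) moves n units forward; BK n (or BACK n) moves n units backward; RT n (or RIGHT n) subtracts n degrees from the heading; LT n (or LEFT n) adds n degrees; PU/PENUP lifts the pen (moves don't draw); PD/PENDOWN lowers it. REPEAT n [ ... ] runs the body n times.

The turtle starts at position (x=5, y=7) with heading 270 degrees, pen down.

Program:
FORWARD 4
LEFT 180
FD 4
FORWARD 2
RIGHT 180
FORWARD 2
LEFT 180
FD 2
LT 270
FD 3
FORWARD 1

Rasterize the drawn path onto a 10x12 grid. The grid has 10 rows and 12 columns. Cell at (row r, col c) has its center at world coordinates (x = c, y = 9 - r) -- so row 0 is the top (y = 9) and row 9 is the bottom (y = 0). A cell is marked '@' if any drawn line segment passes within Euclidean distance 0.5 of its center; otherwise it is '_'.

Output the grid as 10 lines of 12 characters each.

Answer: _____@@@@@__
_____@______
_____@______
_____@______
_____@______
_____@______
_____@______
____________
____________
____________

Derivation:
Segment 0: (5,7) -> (5,3)
Segment 1: (5,3) -> (5,7)
Segment 2: (5,7) -> (5,9)
Segment 3: (5,9) -> (5,7)
Segment 4: (5,7) -> (5,9)
Segment 5: (5,9) -> (8,9)
Segment 6: (8,9) -> (9,9)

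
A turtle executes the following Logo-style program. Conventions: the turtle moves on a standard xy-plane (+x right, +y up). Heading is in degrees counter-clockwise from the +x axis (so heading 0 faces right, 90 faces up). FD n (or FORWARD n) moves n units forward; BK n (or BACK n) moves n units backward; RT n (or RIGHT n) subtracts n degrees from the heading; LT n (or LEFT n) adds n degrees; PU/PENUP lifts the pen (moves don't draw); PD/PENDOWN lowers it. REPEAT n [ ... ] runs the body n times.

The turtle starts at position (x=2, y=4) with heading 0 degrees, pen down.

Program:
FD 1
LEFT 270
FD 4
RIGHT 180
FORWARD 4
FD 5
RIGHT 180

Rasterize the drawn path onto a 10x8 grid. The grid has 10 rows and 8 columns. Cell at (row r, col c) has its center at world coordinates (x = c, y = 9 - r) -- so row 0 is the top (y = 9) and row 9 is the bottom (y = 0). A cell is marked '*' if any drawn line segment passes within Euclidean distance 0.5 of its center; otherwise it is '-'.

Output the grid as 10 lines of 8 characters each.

Segment 0: (2,4) -> (3,4)
Segment 1: (3,4) -> (3,0)
Segment 2: (3,0) -> (3,4)
Segment 3: (3,4) -> (3,9)

Answer: ---*----
---*----
---*----
---*----
---*----
--**----
---*----
---*----
---*----
---*----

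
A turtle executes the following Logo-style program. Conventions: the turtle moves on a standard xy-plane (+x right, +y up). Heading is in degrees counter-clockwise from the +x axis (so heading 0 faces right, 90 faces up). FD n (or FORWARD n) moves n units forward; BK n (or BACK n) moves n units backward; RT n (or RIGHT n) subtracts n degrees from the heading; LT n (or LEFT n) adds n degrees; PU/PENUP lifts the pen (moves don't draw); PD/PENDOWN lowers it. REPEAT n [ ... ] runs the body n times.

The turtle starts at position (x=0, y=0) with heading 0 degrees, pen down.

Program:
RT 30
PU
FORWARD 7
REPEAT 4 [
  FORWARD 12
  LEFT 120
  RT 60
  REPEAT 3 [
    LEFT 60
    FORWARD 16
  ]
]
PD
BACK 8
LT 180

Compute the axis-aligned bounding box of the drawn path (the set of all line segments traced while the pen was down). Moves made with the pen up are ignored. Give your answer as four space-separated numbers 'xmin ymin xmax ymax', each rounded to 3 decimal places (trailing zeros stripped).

Executing turtle program step by step:
Start: pos=(0,0), heading=0, pen down
RT 30: heading 0 -> 330
PU: pen up
FD 7: (0,0) -> (6.062,-3.5) [heading=330, move]
REPEAT 4 [
  -- iteration 1/4 --
  FD 12: (6.062,-3.5) -> (16.454,-9.5) [heading=330, move]
  LT 120: heading 330 -> 90
  RT 60: heading 90 -> 30
  REPEAT 3 [
    -- iteration 1/3 --
    LT 60: heading 30 -> 90
    FD 16: (16.454,-9.5) -> (16.454,6.5) [heading=90, move]
    -- iteration 2/3 --
    LT 60: heading 90 -> 150
    FD 16: (16.454,6.5) -> (2.598,14.5) [heading=150, move]
    -- iteration 3/3 --
    LT 60: heading 150 -> 210
    FD 16: (2.598,14.5) -> (-11.258,6.5) [heading=210, move]
  ]
  -- iteration 2/4 --
  FD 12: (-11.258,6.5) -> (-21.651,0.5) [heading=210, move]
  LT 120: heading 210 -> 330
  RT 60: heading 330 -> 270
  REPEAT 3 [
    -- iteration 1/3 --
    LT 60: heading 270 -> 330
    FD 16: (-21.651,0.5) -> (-7.794,-7.5) [heading=330, move]
    -- iteration 2/3 --
    LT 60: heading 330 -> 30
    FD 16: (-7.794,-7.5) -> (6.062,0.5) [heading=30, move]
    -- iteration 3/3 --
    LT 60: heading 30 -> 90
    FD 16: (6.062,0.5) -> (6.062,16.5) [heading=90, move]
  ]
  -- iteration 3/4 --
  FD 12: (6.062,16.5) -> (6.062,28.5) [heading=90, move]
  LT 120: heading 90 -> 210
  RT 60: heading 210 -> 150
  REPEAT 3 [
    -- iteration 1/3 --
    LT 60: heading 150 -> 210
    FD 16: (6.062,28.5) -> (-7.794,20.5) [heading=210, move]
    -- iteration 2/3 --
    LT 60: heading 210 -> 270
    FD 16: (-7.794,20.5) -> (-7.794,4.5) [heading=270, move]
    -- iteration 3/3 --
    LT 60: heading 270 -> 330
    FD 16: (-7.794,4.5) -> (6.062,-3.5) [heading=330, move]
  ]
  -- iteration 4/4 --
  FD 12: (6.062,-3.5) -> (16.454,-9.5) [heading=330, move]
  LT 120: heading 330 -> 90
  RT 60: heading 90 -> 30
  REPEAT 3 [
    -- iteration 1/3 --
    LT 60: heading 30 -> 90
    FD 16: (16.454,-9.5) -> (16.454,6.5) [heading=90, move]
    -- iteration 2/3 --
    LT 60: heading 90 -> 150
    FD 16: (16.454,6.5) -> (2.598,14.5) [heading=150, move]
    -- iteration 3/3 --
    LT 60: heading 150 -> 210
    FD 16: (2.598,14.5) -> (-11.258,6.5) [heading=210, move]
  ]
]
PD: pen down
BK 8: (-11.258,6.5) -> (-4.33,10.5) [heading=210, draw]
LT 180: heading 210 -> 30
Final: pos=(-4.33,10.5), heading=30, 1 segment(s) drawn

Segment endpoints: x in {-11.258, -4.33}, y in {6.5, 10.5}
xmin=-11.258, ymin=6.5, xmax=-4.33, ymax=10.5

Answer: -11.258 6.5 -4.33 10.5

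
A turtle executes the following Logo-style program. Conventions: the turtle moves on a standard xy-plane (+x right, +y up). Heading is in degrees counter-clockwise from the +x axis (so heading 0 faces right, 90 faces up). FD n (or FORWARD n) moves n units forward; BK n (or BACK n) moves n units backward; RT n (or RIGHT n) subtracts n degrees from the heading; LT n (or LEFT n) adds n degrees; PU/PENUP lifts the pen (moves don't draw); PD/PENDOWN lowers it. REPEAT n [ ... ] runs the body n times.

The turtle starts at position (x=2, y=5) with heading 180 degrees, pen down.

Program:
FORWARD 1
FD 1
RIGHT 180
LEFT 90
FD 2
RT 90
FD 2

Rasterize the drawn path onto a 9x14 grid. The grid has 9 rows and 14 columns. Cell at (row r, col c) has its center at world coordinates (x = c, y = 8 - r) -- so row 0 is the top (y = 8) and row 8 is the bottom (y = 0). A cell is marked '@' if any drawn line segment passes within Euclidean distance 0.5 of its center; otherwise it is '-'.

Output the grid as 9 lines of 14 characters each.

Segment 0: (2,5) -> (1,5)
Segment 1: (1,5) -> (0,5)
Segment 2: (0,5) -> (0,7)
Segment 3: (0,7) -> (2,7)

Answer: --------------
@@@-----------
@-------------
@@@-----------
--------------
--------------
--------------
--------------
--------------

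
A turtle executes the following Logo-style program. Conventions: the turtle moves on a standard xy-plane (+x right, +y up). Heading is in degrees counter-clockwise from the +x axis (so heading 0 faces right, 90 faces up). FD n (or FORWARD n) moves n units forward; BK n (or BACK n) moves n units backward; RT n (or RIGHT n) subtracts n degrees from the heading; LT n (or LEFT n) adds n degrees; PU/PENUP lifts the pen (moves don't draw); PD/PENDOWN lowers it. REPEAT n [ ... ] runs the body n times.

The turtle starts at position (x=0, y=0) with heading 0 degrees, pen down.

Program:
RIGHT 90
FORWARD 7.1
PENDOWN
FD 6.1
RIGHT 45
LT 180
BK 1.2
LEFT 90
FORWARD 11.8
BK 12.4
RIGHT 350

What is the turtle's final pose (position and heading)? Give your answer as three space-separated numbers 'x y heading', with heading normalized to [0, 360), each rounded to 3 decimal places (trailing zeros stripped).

Executing turtle program step by step:
Start: pos=(0,0), heading=0, pen down
RT 90: heading 0 -> 270
FD 7.1: (0,0) -> (0,-7.1) [heading=270, draw]
PD: pen down
FD 6.1: (0,-7.1) -> (0,-13.2) [heading=270, draw]
RT 45: heading 270 -> 225
LT 180: heading 225 -> 45
BK 1.2: (0,-13.2) -> (-0.849,-14.049) [heading=45, draw]
LT 90: heading 45 -> 135
FD 11.8: (-0.849,-14.049) -> (-9.192,-5.705) [heading=135, draw]
BK 12.4: (-9.192,-5.705) -> (-0.424,-14.473) [heading=135, draw]
RT 350: heading 135 -> 145
Final: pos=(-0.424,-14.473), heading=145, 5 segment(s) drawn

Answer: -0.424 -14.473 145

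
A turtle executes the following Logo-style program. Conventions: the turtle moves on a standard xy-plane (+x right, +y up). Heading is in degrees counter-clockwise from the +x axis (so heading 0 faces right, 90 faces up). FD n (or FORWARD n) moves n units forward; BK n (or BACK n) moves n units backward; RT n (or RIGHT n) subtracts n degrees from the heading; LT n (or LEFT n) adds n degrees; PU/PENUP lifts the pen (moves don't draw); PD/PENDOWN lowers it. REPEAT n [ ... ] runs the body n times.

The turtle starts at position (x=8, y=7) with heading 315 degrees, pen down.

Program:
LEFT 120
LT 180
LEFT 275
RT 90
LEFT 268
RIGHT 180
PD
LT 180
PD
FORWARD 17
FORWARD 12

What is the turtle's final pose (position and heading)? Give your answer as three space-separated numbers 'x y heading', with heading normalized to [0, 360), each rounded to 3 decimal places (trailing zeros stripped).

Answer: 36.366 0.971 348

Derivation:
Executing turtle program step by step:
Start: pos=(8,7), heading=315, pen down
LT 120: heading 315 -> 75
LT 180: heading 75 -> 255
LT 275: heading 255 -> 170
RT 90: heading 170 -> 80
LT 268: heading 80 -> 348
RT 180: heading 348 -> 168
PD: pen down
LT 180: heading 168 -> 348
PD: pen down
FD 17: (8,7) -> (24.629,3.466) [heading=348, draw]
FD 12: (24.629,3.466) -> (36.366,0.971) [heading=348, draw]
Final: pos=(36.366,0.971), heading=348, 2 segment(s) drawn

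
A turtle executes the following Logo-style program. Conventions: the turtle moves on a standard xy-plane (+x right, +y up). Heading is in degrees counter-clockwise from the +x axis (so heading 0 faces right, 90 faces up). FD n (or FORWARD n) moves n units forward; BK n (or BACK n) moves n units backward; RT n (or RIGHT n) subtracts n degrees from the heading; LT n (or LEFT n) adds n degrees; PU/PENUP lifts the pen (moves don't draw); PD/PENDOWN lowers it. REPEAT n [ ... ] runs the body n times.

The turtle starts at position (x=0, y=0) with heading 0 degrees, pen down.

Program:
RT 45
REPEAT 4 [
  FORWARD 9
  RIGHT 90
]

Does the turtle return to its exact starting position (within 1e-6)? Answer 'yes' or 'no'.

Executing turtle program step by step:
Start: pos=(0,0), heading=0, pen down
RT 45: heading 0 -> 315
REPEAT 4 [
  -- iteration 1/4 --
  FD 9: (0,0) -> (6.364,-6.364) [heading=315, draw]
  RT 90: heading 315 -> 225
  -- iteration 2/4 --
  FD 9: (6.364,-6.364) -> (0,-12.728) [heading=225, draw]
  RT 90: heading 225 -> 135
  -- iteration 3/4 --
  FD 9: (0,-12.728) -> (-6.364,-6.364) [heading=135, draw]
  RT 90: heading 135 -> 45
  -- iteration 4/4 --
  FD 9: (-6.364,-6.364) -> (0,0) [heading=45, draw]
  RT 90: heading 45 -> 315
]
Final: pos=(0,0), heading=315, 4 segment(s) drawn

Start position: (0, 0)
Final position: (0, 0)
Distance = 0; < 1e-6 -> CLOSED

Answer: yes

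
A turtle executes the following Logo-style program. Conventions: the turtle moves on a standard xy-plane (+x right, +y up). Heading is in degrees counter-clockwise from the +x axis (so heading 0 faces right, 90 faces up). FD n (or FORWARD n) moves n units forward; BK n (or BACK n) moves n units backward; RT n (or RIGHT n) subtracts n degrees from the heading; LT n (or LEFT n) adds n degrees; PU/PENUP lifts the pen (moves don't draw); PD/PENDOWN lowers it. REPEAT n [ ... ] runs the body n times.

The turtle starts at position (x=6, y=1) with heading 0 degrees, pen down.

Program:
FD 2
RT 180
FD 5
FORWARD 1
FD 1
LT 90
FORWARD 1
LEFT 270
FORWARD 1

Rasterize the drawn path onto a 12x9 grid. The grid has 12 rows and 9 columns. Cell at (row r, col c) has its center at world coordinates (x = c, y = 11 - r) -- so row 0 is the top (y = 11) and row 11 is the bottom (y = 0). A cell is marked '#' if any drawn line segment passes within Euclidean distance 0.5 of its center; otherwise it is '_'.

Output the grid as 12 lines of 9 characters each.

Answer: _________
_________
_________
_________
_________
_________
_________
_________
_________
_________
_########
##_______

Derivation:
Segment 0: (6,1) -> (8,1)
Segment 1: (8,1) -> (3,1)
Segment 2: (3,1) -> (2,1)
Segment 3: (2,1) -> (1,1)
Segment 4: (1,1) -> (1,-0)
Segment 5: (1,-0) -> (0,-0)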